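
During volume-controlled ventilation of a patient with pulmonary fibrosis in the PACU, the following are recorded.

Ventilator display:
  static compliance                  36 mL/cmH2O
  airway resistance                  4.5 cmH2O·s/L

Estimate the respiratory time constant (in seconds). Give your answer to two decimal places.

0.16

τ = R × C = 4.5 × 36 mL/cmH2O = 4.5 × 0.036 L/cmH2O = 0.162 s.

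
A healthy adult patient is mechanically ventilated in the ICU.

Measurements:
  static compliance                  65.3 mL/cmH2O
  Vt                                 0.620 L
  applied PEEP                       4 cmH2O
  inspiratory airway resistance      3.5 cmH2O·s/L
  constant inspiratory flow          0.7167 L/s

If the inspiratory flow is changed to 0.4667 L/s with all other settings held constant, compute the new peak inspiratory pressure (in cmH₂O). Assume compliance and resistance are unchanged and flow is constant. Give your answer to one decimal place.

15.1

PIP = Vt/C + R·V̇ + PEEP (constant-flow equation of motion).
Only the resistive term changes: ΔPIP = R × ΔV̇ = 3.5 × (0.4667 − 0.7167) = 3.5 × -0.25 = -0.875 cmH2O.
Original PIP = 620/65.3 + 3.5×0.7167 + 4 = 16.003 cmH2O; new PIP = 16.003 + (-0.875) = 15.128 cmH2O.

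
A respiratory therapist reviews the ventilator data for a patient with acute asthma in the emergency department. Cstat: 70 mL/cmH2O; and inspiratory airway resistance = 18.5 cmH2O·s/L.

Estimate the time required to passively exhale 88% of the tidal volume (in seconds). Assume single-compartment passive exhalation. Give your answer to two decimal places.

2.75

τ = R × C = 18.5 × 70 mL/cmH2O = 18.5 × 0.070 L/cmH2O = 1.295 s.
Exhaled fraction f = 1 − e^(−t/τ) → t = −τ·ln(1 − f) = −1.295·ln(0.12) = 2.746 s.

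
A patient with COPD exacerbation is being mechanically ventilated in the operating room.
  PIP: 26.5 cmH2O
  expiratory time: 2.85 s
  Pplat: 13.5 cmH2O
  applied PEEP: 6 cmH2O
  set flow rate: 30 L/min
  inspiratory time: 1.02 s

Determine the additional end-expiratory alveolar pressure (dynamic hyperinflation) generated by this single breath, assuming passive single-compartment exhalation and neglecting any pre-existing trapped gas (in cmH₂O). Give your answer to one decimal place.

1.5

Flow: 30 L/min ÷ 60 = 0.5 L/s.
Vt = flow × Ti = 0.5 L/s × 1.02 s × 1000 mL/L = 510.0 mL.
R = (PIP − Pplat)/V̇ = (26.5 − 13.5) / 0.5 = 13.0/0.5 = 26.0 cmH2O·s/L.
C = Vt/(Pplat − PEEP) = 510.0 / (13.5 − 6) = 510.0/7.5 = 68.0 mL/cmH2O.
τ = R × C = 26.0 × 0.068 L/cmH2O = 1.768 s.
Fraction remaining = e^(−Te/τ) = e^(−2.85/1.768) = 0.1995; trapped volume = 510.0 × 0.1995 = 101.75 mL.
Additional alveolar pressure from trapping ≈ V_trapped / C = 101.75 / 68.0 = 1.496 cmH2O.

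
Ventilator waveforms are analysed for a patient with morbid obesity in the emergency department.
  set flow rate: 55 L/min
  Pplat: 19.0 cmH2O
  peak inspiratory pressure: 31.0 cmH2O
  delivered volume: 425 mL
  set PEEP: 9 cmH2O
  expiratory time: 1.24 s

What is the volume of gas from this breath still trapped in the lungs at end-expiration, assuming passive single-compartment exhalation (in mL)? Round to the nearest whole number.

Flow: 55 L/min ÷ 60 = 0.9167 L/s.
R = (PIP − Pplat)/V̇ = (31.0 − 19.0) / 0.9167 = 12.0/0.9167 = 13.09 cmH2O·s/L.
C = Vt/(Pplat − PEEP) = 425.0 / (19.0 − 9) = 425.0/10.0 = 42.5 mL/cmH2O.
τ = R × C = 13.09 × 0.0425 L/cmH2O = 0.5563 s.
Fraction remaining = e^(−Te/τ) = e^(−1.24/0.5563) = 0.1076.
Trapped volume = 425.0 × 0.1076 = 45.73 mL.

46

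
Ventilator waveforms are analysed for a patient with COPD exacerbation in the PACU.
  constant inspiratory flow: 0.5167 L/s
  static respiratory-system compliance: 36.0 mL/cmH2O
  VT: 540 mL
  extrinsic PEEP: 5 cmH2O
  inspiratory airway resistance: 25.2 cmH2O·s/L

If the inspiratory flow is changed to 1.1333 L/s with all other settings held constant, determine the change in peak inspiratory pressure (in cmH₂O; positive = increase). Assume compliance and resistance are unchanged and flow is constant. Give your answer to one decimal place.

15.5

PIP = Vt/C + R·V̇ + PEEP (constant-flow equation of motion).
Only the resistive term changes: ΔPIP = R × ΔV̇ = 25.2 × (1.1333 − 0.5167) = 25.2 × 0.6166 = 15.538 cmH2O.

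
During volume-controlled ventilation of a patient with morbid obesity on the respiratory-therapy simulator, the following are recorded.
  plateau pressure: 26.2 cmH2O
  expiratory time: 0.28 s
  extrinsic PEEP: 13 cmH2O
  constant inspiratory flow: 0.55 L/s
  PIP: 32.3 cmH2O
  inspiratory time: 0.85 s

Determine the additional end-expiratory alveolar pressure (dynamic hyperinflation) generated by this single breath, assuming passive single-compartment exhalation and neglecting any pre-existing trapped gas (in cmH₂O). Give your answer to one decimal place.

6.5

Vt = flow × Ti = 0.55 L/s × 0.85 s × 1000 mL/L = 467.5 mL.
R = (PIP − Pplat)/V̇ = (32.3 − 26.2) / 0.55 = 6.1/0.55 = 11.091 cmH2O·s/L.
C = Vt/(Pplat − PEEP) = 467.5 / (26.2 − 13) = 467.5/13.2 = 35.417 mL/cmH2O.
τ = R × C = 11.091 × 0.03542 L/cmH2O = 0.3928 s.
Fraction remaining = e^(−Te/τ) = e^(−0.28/0.3928) = 0.4903; trapped volume = 467.5 × 0.4903 = 229.22 mL.
Additional alveolar pressure from trapping ≈ V_trapped / C = 229.22 / 35.417 = 6.472 cmH2O.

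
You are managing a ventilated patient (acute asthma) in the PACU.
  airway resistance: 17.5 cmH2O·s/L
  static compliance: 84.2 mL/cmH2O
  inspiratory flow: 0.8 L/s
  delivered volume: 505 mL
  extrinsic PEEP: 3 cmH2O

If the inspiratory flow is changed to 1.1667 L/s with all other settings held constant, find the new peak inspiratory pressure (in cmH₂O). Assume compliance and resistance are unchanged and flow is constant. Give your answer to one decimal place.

PIP = Vt/C + R·V̇ + PEEP (constant-flow equation of motion).
Only the resistive term changes: ΔPIP = R × ΔV̇ = 17.5 × (1.1667 − 0.8) = 17.5 × 0.3667 = 6.417 cmH2O.
Original PIP = 505/84.2 + 17.5×0.8 + 3 = 22.998 cmH2O; new PIP = 22.998 + (6.417) = 29.415 cmH2O.

29.4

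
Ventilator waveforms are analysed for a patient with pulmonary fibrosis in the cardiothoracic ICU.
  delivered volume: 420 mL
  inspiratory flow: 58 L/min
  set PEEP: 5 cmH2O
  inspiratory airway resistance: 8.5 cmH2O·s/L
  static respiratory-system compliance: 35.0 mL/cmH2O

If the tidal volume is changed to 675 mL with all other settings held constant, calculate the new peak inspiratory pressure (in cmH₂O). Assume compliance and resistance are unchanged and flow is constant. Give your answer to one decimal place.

Flow: 58 L/min ÷ 60 = 0.9667 L/s.
PIP = Vt/C + R·V̇ + PEEP (constant-flow equation of motion).
Only the elastic term changes: ΔPIP = ΔVt / C = (675 − 420) / 35.0 = 7.286 cmH2O.
Original PIP = 420/35.0 + 8.5×0.9667 + 5 = 25.217 cmH2O; new PIP = 25.217 + (7.286) = 32.503 cmH2O.

32.5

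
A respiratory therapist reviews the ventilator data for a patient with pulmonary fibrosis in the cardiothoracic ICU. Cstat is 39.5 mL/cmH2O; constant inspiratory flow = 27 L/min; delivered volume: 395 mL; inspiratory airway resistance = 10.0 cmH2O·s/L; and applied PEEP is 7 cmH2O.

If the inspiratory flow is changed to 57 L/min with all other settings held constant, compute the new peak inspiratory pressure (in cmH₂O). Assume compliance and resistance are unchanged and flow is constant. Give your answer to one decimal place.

26.5

Flow: 27 L/min ÷ 60 = 0.45 L/s.
New flow: 57 L/min ÷ 60 = 0.95 L/s.
PIP = Vt/C + R·V̇ + PEEP (constant-flow equation of motion).
Only the resistive term changes: ΔPIP = R × ΔV̇ = 10.0 × (0.95 − 0.45) = 10.0 × 0.5 = 5.0 cmH2O.
Original PIP = 395/39.5 + 10.0×0.45 + 7 = 21.5 cmH2O; new PIP = 21.5 + (5.0) = 26.5 cmH2O.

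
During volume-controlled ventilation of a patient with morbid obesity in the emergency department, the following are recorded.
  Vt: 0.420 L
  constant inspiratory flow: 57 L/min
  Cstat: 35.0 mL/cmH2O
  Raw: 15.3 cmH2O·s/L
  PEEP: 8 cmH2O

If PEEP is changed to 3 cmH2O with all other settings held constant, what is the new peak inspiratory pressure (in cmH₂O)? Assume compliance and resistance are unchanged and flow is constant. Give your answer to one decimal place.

29.5

Flow: 57 L/min ÷ 60 = 0.95 L/s.
PIP = Vt/C + R·V̇ + PEEP (constant-flow equation of motion).
Only the baseline term changes: ΔPIP = ΔPEEP = 3 − 8 = -5.0 cmH2O.
Original PIP = 420/35.0 + 15.3×0.95 + 8 = 34.535 cmH2O; new PIP = 34.535 + (-5.0) = 29.535 cmH2O.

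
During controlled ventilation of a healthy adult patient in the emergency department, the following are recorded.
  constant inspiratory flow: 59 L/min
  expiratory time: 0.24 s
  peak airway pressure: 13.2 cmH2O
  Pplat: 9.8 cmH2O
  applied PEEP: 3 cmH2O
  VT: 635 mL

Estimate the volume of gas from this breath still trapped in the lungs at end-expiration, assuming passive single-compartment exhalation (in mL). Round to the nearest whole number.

302

Flow: 59 L/min ÷ 60 = 0.9833 L/s.
R = (PIP − Pplat)/V̇ = (13.2 − 9.8) / 0.9833 = 3.4/0.9833 = 3.458 cmH2O·s/L.
C = Vt/(Pplat − PEEP) = 635.0 / (9.8 − 3) = 635.0/6.8 = 93.382 mL/cmH2O.
τ = R × C = 3.458 × 0.09338 L/cmH2O = 0.3229 s.
Fraction remaining = e^(−Te/τ) = e^(−0.24/0.3229) = 0.4756.
Trapped volume = 635.0 × 0.4756 = 302.01 mL.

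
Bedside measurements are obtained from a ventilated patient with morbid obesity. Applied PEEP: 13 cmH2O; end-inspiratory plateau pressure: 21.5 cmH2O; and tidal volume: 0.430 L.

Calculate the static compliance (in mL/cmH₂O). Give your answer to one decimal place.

Cstat = Vt / (Pplat − PEEP) = 430 / (21.5 − 13) = 430 / 8.5 = 50.588 mL/cmH2O.

50.6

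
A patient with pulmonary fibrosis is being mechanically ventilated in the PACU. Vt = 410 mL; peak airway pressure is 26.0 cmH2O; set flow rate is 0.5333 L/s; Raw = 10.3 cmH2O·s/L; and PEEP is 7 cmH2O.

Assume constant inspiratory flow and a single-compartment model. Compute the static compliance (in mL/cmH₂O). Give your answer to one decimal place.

Equation of motion (constant flow): PIP = Vt/C + R·V̇ + PEEP.
Vt/C = PIP − R·V̇ − PEEP = 26.0 − 10.3×0.5333 − 7 = 26.0 − 5.493 − 7 = 13.507 cmH2O.
C = Vt / 13.507 = 410 / 13.507 = 30.355 mL/cmH2O.

30.4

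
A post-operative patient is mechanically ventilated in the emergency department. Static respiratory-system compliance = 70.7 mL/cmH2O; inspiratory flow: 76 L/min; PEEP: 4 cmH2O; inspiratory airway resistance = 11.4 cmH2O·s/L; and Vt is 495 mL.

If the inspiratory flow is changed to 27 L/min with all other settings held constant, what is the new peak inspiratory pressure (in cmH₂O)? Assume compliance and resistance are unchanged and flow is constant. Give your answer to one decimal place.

16.1

Flow: 76 L/min ÷ 60 = 1.2667 L/s.
New flow: 27 L/min ÷ 60 = 0.45 L/s.
PIP = Vt/C + R·V̇ + PEEP (constant-flow equation of motion).
Only the resistive term changes: ΔPIP = R × ΔV̇ = 11.4 × (0.45 − 1.2667) = 11.4 × -0.8167 = -9.31 cmH2O.
Original PIP = 495/70.7 + 11.4×1.2667 + 4 = 25.442 cmH2O; new PIP = 25.442 + (-9.31) = 16.132 cmH2O.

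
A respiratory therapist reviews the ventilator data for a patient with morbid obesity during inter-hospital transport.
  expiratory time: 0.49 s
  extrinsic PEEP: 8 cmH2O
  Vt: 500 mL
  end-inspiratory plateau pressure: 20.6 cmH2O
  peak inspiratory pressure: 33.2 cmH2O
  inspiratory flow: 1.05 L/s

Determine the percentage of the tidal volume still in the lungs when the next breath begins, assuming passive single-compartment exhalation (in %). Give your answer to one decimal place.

R = (PIP − Pplat)/V̇ = (33.2 − 20.6) / 1.05 = 12.6/1.05 = 12.0 cmH2O·s/L.
C = Vt/(Pplat − PEEP) = 500.0 / (20.6 − 8) = 500.0/12.6 = 39.683 mL/cmH2O.
τ = R × C = 12.0 × 0.03968 L/cmH2O = 0.4762 s.
Fraction remaining at end-expiration = e^(−Te/τ) = e^(−0.49/0.4762) = 0.3574 → 35.74%.

35.7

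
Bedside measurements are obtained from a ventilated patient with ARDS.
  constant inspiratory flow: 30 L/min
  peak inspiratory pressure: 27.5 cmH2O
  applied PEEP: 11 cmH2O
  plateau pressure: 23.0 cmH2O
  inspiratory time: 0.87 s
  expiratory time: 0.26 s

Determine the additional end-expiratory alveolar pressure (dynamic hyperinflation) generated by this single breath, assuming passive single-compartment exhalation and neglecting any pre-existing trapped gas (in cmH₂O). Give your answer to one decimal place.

Flow: 30 L/min ÷ 60 = 0.5 L/s.
Vt = flow × Ti = 0.5 L/s × 0.87 s × 1000 mL/L = 435.0 mL.
R = (PIP − Pplat)/V̇ = (27.5 − 23.0) / 0.5 = 4.5/0.5 = 9.0 cmH2O·s/L.
C = Vt/(Pplat − PEEP) = 435.0 / (23.0 − 11) = 435.0/12.0 = 36.25 mL/cmH2O.
τ = R × C = 9.0 × 0.03625 L/cmH2O = 0.3263 s.
Fraction remaining = e^(−Te/τ) = e^(−0.26/0.3263) = 0.4508; trapped volume = 435.0 × 0.4508 = 196.1 mL.
Additional alveolar pressure from trapping ≈ V_trapped / C = 196.1 / 36.25 = 5.41 cmH2O.

5.4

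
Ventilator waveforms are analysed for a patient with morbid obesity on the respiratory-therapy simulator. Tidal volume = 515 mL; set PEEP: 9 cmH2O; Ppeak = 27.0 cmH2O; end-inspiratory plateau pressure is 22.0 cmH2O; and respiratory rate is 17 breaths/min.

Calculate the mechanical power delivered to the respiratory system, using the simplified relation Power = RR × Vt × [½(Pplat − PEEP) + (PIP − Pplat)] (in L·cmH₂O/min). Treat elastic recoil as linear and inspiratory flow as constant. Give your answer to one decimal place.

Per-breath work = Vt × [½(Pplat−PEEP) + (PIP−Pplat)] = 0.515 × [0.5×13.0 + 5.0] = 0.515 × 11.5 = 5.923 L·cmH2O.
Power = 17 × 5.923 = 100.69 L·cmH2O/min.

100.7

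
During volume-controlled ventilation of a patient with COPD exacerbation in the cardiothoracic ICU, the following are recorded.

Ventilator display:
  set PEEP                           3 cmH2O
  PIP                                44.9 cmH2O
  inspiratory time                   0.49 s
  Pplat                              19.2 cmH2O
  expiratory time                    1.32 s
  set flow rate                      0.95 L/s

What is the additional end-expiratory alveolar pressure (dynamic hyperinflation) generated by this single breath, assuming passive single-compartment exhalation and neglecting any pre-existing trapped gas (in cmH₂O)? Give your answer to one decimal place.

Vt = flow × Ti = 0.95 L/s × 0.49 s × 1000 mL/L = 465.5 mL.
R = (PIP − Pplat)/V̇ = (44.9 − 19.2) / 0.95 = 25.7/0.95 = 27.053 cmH2O·s/L.
C = Vt/(Pplat − PEEP) = 465.5 / (19.2 − 3) = 465.5/16.2 = 28.735 mL/cmH2O.
τ = R × C = 27.053 × 0.02874 L/cmH2O = 0.7775 s.
Fraction remaining = e^(−Te/τ) = e^(−1.32/0.7775) = 0.1831; trapped volume = 465.5 × 0.1831 = 85.233 mL.
Additional alveolar pressure from trapping ≈ V_trapped / C = 85.233 / 28.735 = 2.966 cmH2O.

3.0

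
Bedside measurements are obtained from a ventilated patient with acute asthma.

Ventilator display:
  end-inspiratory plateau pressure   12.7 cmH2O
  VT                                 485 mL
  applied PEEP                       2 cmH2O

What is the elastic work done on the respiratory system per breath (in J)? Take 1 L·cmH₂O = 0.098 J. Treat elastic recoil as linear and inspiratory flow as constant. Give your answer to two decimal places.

Elastic work ≈ ½ × (Pplat − PEEP) × Vt = 0.5 × (12.7 − 2) × 0.485 L = 0.5 × 10.7 × 0.485 = 2.595 L·cmH2O.
× 0.098 J/(L·cmH2O) → 0.2543 J.

0.25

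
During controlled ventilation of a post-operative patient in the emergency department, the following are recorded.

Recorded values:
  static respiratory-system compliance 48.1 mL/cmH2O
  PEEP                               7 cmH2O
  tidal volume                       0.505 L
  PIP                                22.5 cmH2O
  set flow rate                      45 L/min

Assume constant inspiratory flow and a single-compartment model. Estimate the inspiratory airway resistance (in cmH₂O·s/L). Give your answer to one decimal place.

6.7

Flow: 45 L/min ÷ 60 = 0.75 L/s.
Equation of motion (constant flow): PIP = Vt/C + R·V̇ + PEEP.
R·V̇ = PIP − Vt/C − PEEP = 22.5 − 505/48.1 − 7 = 22.5 − 10.499 − 7 = 5.001 cmH2O.
R = 5.001 / 0.75 = 6.668 cmH2O·s/L.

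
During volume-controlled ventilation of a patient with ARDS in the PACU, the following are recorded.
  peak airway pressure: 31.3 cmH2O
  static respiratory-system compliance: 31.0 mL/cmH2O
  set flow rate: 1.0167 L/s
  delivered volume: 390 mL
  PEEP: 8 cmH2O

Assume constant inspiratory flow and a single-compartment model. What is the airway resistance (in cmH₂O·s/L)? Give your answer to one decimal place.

Equation of motion (constant flow): PIP = Vt/C + R·V̇ + PEEP.
R·V̇ = PIP − Vt/C − PEEP = 31.3 − 390/31.0 − 8 = 31.3 − 12.581 − 8 = 10.719 cmH2O.
R = 10.719 / 1.0167 = 10.543 cmH2O·s/L.

10.5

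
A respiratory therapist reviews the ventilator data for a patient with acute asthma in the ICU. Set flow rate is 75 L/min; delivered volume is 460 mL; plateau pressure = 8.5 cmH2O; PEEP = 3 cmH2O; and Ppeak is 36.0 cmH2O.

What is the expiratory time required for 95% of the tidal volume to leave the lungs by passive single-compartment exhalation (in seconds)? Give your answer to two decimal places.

Flow: 75 L/min ÷ 60 = 1.25 L/s.
R = (PIP − Pplat)/V̇ = (36.0 − 8.5) / 1.25 = 27.5/1.25 = 22.0 cmH2O·s/L.
C = Vt/(Pplat − PEEP) = 460.0 / (8.5 − 3) = 460.0/5.5 = 83.636 mL/cmH2O.
τ = R × C = 22.0 × 0.08364 L/cmH2O = 1.84 s.
t = −τ·ln(1 − 0.95) = −1.84·ln(0.05) = 5.512 s.

5.51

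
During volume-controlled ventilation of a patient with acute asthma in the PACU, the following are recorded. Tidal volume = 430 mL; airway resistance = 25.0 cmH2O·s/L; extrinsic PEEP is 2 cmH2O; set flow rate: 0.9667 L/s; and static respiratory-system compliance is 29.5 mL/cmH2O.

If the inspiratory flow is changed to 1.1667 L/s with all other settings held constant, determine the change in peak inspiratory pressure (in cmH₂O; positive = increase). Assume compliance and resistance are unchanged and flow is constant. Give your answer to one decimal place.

5.0

PIP = Vt/C + R·V̇ + PEEP (constant-flow equation of motion).
Only the resistive term changes: ΔPIP = R × ΔV̇ = 25.0 × (1.1667 − 0.9667) = 25.0 × 0.2 = 5.0 cmH2O.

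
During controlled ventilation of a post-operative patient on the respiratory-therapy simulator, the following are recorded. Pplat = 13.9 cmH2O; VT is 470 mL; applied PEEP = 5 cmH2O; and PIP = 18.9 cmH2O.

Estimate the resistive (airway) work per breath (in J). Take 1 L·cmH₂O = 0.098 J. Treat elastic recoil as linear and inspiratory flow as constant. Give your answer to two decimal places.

With constant inspiratory flow the resistive pressure is constant at PIP − Pplat = 18.9 − 13.9 = 5.0 cmH2O, so resistive work = 5.0 × 0.470 = 2.35 L·cmH2O.
× 0.098 J/(L·cmH2O) → 0.2303 J.

0.23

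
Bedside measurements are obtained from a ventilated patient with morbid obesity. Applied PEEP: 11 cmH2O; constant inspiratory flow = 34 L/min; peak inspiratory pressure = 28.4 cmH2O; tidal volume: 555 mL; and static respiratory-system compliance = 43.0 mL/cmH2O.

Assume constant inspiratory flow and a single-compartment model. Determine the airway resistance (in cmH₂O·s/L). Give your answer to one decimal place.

7.9

Flow: 34 L/min ÷ 60 = 0.5667 L/s.
Equation of motion (constant flow): PIP = Vt/C + R·V̇ + PEEP.
R·V̇ = PIP − Vt/C − PEEP = 28.4 − 555/43.0 − 11 = 28.4 − 12.907 − 11 = 4.493 cmH2O.
R = 4.493 / 0.5667 = 7.928 cmH2O·s/L.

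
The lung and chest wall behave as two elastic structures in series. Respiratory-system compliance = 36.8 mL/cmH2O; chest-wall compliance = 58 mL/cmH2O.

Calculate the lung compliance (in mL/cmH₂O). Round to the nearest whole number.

101

1/CL = 1/Crs − 1/Ccw.
1/CL = 1/36.8 − 1/58 = 0.009933.
CL = 100.67 mL/cmH2O.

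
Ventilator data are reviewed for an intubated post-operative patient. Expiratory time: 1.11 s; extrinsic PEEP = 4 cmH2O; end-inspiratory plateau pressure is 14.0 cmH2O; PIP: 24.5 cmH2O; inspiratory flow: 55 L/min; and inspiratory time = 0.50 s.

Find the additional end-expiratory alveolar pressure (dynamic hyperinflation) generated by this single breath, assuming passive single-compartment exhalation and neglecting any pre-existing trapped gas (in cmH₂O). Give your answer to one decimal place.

1.2

Flow: 55 L/min ÷ 60 = 0.9167 L/s.
Vt = flow × Ti = 0.9167 L/s × 0.50 s × 1000 mL/L = 458.35 mL.
R = (PIP − Pplat)/V̇ = (24.5 − 14.0) / 0.9167 = 10.5/0.9167 = 11.454 cmH2O·s/L.
C = Vt/(Pplat − PEEP) = 458.35 / (14.0 − 4) = 458.35/10.0 = 45.835 mL/cmH2O.
τ = R × C = 11.454 × 0.04584 L/cmH2O = 0.5251 s.
Fraction remaining = e^(−Te/τ) = e^(−1.11/0.5251) = 0.1208; trapped volume = 458.35 × 0.1208 = 55.369 mL.
Additional alveolar pressure from trapping ≈ V_trapped / C = 55.369 / 45.835 = 1.208 cmH2O.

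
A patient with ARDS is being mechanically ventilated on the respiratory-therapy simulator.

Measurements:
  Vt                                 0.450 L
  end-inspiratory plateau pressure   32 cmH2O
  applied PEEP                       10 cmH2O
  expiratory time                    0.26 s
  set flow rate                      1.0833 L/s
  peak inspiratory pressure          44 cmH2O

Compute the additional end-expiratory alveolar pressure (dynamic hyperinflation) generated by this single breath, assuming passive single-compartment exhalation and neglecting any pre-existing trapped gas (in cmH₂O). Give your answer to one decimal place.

R = (PIP − Pplat)/V̇ = (44 − 32) / 1.0833 = 12.0/1.0833 = 11.077 cmH2O·s/L.
C = Vt/(Pplat − PEEP) = 450.0 / (32 − 10) = 450.0/22.0 = 20.455 mL/cmH2O.
τ = R × C = 11.077 × 0.02046 L/cmH2O = 0.2266 s.
Fraction remaining = e^(−Te/τ) = e^(−0.26/0.2266) = 0.3175; trapped volume = 450.0 × 0.3175 = 142.88 mL.
Additional alveolar pressure from trapping ≈ V_trapped / C = 142.88 / 20.455 = 6.985 cmH2O.

7.0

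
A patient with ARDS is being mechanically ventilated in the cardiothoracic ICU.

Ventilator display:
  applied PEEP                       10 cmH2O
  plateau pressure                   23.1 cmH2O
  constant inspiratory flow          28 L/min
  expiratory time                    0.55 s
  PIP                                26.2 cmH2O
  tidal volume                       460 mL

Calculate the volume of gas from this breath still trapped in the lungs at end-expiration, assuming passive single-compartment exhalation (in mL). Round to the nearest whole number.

Flow: 28 L/min ÷ 60 = 0.4667 L/s.
R = (PIP − Pplat)/V̇ = (26.2 − 23.1) / 0.4667 = 3.1/0.4667 = 6.642 cmH2O·s/L.
C = Vt/(Pplat − PEEP) = 460.0 / (23.1 − 10) = 460.0/13.1 = 35.115 mL/cmH2O.
τ = R × C = 6.642 × 0.03512 L/cmH2O = 0.2333 s.
Fraction remaining = e^(−Te/τ) = e^(−0.55/0.2333) = 0.09466.
Trapped volume = 460.0 × 0.09466 = 43.544 mL.

44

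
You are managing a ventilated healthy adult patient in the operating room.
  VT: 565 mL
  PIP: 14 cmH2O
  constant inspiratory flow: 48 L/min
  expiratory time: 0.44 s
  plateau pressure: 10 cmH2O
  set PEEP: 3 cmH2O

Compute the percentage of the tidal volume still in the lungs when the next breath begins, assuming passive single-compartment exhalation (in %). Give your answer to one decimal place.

33.6

Flow: 48 L/min ÷ 60 = 0.8 L/s.
R = (PIP − Pplat)/V̇ = (14 − 10) / 0.8 = 4.0/0.8 = 5.0 cmH2O·s/L.
C = Vt/(Pplat − PEEP) = 565.0 / (10 − 3) = 565.0/7.0 = 80.714 mL/cmH2O.
τ = R × C = 5.0 × 0.08071 L/cmH2O = 0.4036 s.
Fraction remaining at end-expiration = e^(−Te/τ) = e^(−0.44/0.4036) = 0.3362 → 33.62%.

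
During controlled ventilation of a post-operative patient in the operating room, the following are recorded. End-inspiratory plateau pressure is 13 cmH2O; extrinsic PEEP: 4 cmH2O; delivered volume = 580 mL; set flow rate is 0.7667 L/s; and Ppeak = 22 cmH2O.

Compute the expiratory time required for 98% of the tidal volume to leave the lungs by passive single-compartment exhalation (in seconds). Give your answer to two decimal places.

2.96

R = (PIP − Pplat)/V̇ = (22 − 13) / 0.7667 = 9.0/0.7667 = 11.739 cmH2O·s/L.
C = Vt/(Pplat − PEEP) = 580.0 / (13 − 4) = 580.0/9.0 = 64.444 mL/cmH2O.
τ = R × C = 11.739 × 0.06444 L/cmH2O = 0.7565 s.
t = −τ·ln(1 − 0.98) = −0.7565·ln(0.02) = 2.959 s.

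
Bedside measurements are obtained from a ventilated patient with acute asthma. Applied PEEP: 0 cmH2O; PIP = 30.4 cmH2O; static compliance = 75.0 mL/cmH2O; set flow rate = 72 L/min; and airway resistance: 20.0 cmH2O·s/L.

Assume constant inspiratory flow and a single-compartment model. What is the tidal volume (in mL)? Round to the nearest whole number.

480

Flow: 72 L/min ÷ 60 = 1.2 L/s.
Equation of motion (constant flow): PIP = Vt/C + R·V̇ + PEEP.
Vt/C = PIP − R·V̇ − PEEP = 30.4 − 24.0 − 0 = 6.4 cmH2O.
Vt = C × 6.4 = 75.0 × 6.4 = 480.0 mL.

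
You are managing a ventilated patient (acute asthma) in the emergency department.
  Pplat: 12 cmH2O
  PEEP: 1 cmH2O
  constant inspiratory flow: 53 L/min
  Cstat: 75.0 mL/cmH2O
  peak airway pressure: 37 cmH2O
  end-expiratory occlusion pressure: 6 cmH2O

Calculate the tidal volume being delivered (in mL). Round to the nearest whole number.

450

End-expiratory occlusion gives total PEEP = 6 cmH2O (intrinsic PEEP = 6 − 1 = 5). Use total PEEP for the elastic gradient.
Vt = Cstat × (Pplat − PEEPtotal) = 75.0 × (12 − 6) = 75.0 × 6.0 = 450.0 mL.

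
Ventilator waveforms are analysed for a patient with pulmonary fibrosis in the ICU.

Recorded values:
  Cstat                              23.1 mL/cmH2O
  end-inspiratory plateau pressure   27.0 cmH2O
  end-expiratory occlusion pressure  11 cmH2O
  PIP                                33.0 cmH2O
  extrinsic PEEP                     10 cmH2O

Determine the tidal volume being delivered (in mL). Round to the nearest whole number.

End-expiratory occlusion gives total PEEP = 11 cmH2O (intrinsic PEEP = 11 − 10 = 1). Use total PEEP for the elastic gradient.
Vt = Cstat × (Pplat − PEEPtotal) = 23.1 × (27.0 − 11) = 23.1 × 16.0 = 369.6 mL.

370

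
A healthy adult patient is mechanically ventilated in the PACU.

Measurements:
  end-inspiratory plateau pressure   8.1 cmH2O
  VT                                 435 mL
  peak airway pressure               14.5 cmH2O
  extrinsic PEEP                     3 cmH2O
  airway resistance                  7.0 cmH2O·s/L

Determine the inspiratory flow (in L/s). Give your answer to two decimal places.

flow = (PIP − Pplat) / Raw = 6.4 / 7.0 = 0.9143 L/s.

0.91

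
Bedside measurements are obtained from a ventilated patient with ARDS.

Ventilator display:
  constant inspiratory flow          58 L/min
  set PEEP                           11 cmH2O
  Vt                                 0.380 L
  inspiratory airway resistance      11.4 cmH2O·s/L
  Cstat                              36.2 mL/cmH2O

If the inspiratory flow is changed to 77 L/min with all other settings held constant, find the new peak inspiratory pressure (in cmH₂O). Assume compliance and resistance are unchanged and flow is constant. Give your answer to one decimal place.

36.1

Flow: 58 L/min ÷ 60 = 0.9667 L/s.
New flow: 77 L/min ÷ 60 = 1.2833 L/s.
PIP = Vt/C + R·V̇ + PEEP (constant-flow equation of motion).
Only the resistive term changes: ΔPIP = R × ΔV̇ = 11.4 × (1.2833 − 0.9667) = 11.4 × 0.3166 = 3.609 cmH2O.
Original PIP = 380/36.2 + 11.4×0.9667 + 11 = 32.518 cmH2O; new PIP = 32.518 + (3.609) = 36.127 cmH2O.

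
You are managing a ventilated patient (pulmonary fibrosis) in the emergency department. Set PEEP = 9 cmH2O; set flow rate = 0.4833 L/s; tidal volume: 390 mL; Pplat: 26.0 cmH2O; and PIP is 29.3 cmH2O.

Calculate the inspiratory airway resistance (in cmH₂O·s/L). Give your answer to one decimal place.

6.8

Raw = (PIP − Pplat) / flow = (29.3 − 26.0) / 0.4833 = 3.3 / 0.4833 = 6.828 cmH2O·s/L.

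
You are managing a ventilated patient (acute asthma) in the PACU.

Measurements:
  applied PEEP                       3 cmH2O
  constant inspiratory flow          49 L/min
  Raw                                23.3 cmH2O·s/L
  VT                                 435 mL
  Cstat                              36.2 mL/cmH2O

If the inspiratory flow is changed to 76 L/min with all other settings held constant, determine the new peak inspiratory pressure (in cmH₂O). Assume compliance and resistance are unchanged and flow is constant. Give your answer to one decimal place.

44.5

Flow: 49 L/min ÷ 60 = 0.8167 L/s.
New flow: 76 L/min ÷ 60 = 1.2667 L/s.
PIP = Vt/C + R·V̇ + PEEP (constant-flow equation of motion).
Only the resistive term changes: ΔPIP = R × ΔV̇ = 23.3 × (1.2667 − 0.8167) = 23.3 × 0.45 = 10.485 cmH2O.
Original PIP = 435/36.2 + 23.3×0.8167 + 3 = 34.046 cmH2O; new PIP = 34.046 + (10.485) = 44.531 cmH2O.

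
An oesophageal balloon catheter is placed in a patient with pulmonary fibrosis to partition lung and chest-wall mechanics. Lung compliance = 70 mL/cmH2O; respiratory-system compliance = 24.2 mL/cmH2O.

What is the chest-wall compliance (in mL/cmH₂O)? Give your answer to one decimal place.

1/Ccw = 1/Crs − 1/CL.
1/Ccw = 1/24.2 − 1/70 = 0.02704.
Ccw = 36.982 mL/cmH2O.

37.0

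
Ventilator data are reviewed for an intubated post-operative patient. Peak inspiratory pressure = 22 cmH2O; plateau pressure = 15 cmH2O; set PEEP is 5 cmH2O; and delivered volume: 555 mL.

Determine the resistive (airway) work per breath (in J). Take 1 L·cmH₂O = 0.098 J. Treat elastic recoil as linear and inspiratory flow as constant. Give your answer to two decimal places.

With constant inspiratory flow the resistive pressure is constant at PIP − Pplat = 22 − 15 = 7.0 cmH2O, so resistive work = 7.0 × 0.555 = 3.885 L·cmH2O.
× 0.098 J/(L·cmH2O) → 0.3807 J.

0.38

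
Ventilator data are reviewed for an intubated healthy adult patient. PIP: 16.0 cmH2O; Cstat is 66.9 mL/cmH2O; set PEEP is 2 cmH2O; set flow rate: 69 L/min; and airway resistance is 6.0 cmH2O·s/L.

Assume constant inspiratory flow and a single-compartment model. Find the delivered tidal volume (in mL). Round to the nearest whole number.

475

Flow: 69 L/min ÷ 60 = 1.15 L/s.
Equation of motion (constant flow): PIP = Vt/C + R·V̇ + PEEP.
Vt/C = PIP − R·V̇ − PEEP = 16.0 − 6.9 − 2 = 7.1 cmH2O.
Vt = C × 7.1 = 66.9 × 7.1 = 474.99 mL.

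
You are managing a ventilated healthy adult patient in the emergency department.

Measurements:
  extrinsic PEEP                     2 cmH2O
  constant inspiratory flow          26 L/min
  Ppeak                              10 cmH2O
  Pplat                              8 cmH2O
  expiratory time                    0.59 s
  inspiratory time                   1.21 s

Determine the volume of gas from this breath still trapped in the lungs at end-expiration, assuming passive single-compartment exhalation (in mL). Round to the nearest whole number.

Flow: 26 L/min ÷ 60 = 0.4333 L/s.
Vt = flow × Ti = 0.4333 L/s × 1.21 s × 1000 mL/L = 524.29 mL.
R = (PIP − Pplat)/V̇ = (10 − 8) / 0.4333 = 2.0/0.4333 = 4.616 cmH2O·s/L.
C = Vt/(Pplat − PEEP) = 524.29 / (8 − 2) = 524.29/6.0 = 87.382 mL/cmH2O.
τ = R × C = 4.616 × 0.08738 L/cmH2O = 0.4033 s.
Fraction remaining = e^(−Te/τ) = e^(−0.59/0.4033) = 0.2316.
Trapped volume = 524.29 × 0.2316 = 121.43 mL.

121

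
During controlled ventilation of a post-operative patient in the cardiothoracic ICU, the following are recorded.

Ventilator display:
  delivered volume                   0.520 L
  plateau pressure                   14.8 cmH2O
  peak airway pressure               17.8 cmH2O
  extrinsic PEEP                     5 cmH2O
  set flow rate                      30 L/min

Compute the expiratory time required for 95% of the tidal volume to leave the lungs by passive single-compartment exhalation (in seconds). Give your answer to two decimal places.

0.95

Flow: 30 L/min ÷ 60 = 0.5 L/s.
R = (PIP − Pplat)/V̇ = (17.8 − 14.8) / 0.5 = 3.0/0.5 = 6.0 cmH2O·s/L.
C = Vt/(Pplat − PEEP) = 520.0 / (14.8 − 5) = 520.0/9.8 = 53.061 mL/cmH2O.
τ = R × C = 6.0 × 0.05306 L/cmH2O = 0.3184 s.
t = −τ·ln(1 − 0.95) = −0.3184·ln(0.05) = 0.9538 s.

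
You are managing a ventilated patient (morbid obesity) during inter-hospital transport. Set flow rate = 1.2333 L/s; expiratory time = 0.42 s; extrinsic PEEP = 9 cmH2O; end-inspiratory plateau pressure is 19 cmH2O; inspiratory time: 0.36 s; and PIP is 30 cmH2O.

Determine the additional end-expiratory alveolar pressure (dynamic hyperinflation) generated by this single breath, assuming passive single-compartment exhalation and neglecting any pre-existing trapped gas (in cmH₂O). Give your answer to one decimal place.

Vt = flow × Ti = 1.2333 L/s × 0.36 s × 1000 mL/L = 443.99 mL.
R = (PIP − Pplat)/V̇ = (30 − 19) / 1.2333 = 11.0/1.2333 = 8.919 cmH2O·s/L.
C = Vt/(Pplat − PEEP) = 443.99 / (19 − 9) = 443.99/10.0 = 44.399 mL/cmH2O.
τ = R × C = 8.919 × 0.0444 L/cmH2O = 0.396 s.
Fraction remaining = e^(−Te/τ) = e^(−0.42/0.396) = 0.3462; trapped volume = 443.99 × 0.3462 = 153.71 mL.
Additional alveolar pressure from trapping ≈ V_trapped / C = 153.71 / 44.399 = 3.462 cmH2O.

3.5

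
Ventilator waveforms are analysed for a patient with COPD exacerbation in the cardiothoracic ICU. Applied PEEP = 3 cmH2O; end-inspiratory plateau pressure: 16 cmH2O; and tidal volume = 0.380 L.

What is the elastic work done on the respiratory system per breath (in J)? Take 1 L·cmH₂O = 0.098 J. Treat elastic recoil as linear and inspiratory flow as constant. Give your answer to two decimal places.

Elastic work ≈ ½ × (Pplat − PEEP) × Vt = 0.5 × (16 − 3) × 0.380 L = 0.5 × 13.0 × 0.380 = 2.47 L·cmH2O.
× 0.098 J/(L·cmH2O) → 0.2421 J.

0.24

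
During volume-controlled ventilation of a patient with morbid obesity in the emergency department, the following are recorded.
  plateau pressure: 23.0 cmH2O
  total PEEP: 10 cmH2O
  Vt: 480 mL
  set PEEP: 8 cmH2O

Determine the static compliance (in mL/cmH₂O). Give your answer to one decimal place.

36.9

End-expiratory occlusion gives total PEEP = 10 cmH2O (intrinsic PEEP = 10 − 8 = 2). Use total PEEP for the elastic gradient.
Cstat = Vt / (Pplat − PEEPtotal) = 480 / (23.0 − 10) = 480 / 13.0 = 36.923 mL/cmH2O.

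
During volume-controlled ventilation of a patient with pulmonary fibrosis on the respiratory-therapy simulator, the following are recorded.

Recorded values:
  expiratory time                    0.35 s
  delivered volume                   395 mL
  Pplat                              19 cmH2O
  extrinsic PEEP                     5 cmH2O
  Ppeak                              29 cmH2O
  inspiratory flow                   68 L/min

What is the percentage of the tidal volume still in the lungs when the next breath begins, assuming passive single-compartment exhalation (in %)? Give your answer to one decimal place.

Flow: 68 L/min ÷ 60 = 1.1333 L/s.
R = (PIP − Pplat)/V̇ = (29 − 19) / 1.1333 = 10.0/1.1333 = 8.824 cmH2O·s/L.
C = Vt/(Pplat − PEEP) = 395.0 / (19 − 5) = 395.0/14.0 = 28.214 mL/cmH2O.
τ = R × C = 8.824 × 0.02821 L/cmH2O = 0.2489 s.
Fraction remaining at end-expiration = e^(−Te/τ) = e^(−0.35/0.2489) = 0.2451 → 24.51%.

24.5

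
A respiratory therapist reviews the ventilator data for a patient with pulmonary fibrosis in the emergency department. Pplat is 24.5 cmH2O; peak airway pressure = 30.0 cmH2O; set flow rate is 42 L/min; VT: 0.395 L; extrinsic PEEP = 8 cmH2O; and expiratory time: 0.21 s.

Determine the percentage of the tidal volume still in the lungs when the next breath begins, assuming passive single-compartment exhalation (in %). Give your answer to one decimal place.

32.7

Flow: 42 L/min ÷ 60 = 0.7 L/s.
R = (PIP − Pplat)/V̇ = (30.0 − 24.5) / 0.7 = 5.5/0.7 = 7.857 cmH2O·s/L.
C = Vt/(Pplat − PEEP) = 395.0 / (24.5 − 8) = 395.0/16.5 = 23.939 mL/cmH2O.
τ = R × C = 7.857 × 0.02394 L/cmH2O = 0.1881 s.
Fraction remaining at end-expiration = e^(−Te/τ) = e^(−0.21/0.1881) = 0.3274 → 32.74%.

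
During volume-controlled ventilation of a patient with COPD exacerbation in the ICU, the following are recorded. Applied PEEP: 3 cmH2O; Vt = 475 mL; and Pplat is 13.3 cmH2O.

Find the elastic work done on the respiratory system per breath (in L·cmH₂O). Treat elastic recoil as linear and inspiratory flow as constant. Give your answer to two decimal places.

Elastic work ≈ ½ × (Pplat − PEEP) × Vt = 0.5 × (13.3 − 3) × 0.475 L = 0.5 × 10.3 × 0.475 = 2.446 L·cmH2O.

2.45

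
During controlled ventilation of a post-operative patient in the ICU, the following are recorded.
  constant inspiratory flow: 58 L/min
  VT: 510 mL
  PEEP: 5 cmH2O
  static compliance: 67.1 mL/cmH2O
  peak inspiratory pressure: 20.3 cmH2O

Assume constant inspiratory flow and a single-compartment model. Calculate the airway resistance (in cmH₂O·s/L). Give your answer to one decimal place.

8.0

Flow: 58 L/min ÷ 60 = 0.9667 L/s.
Equation of motion (constant flow): PIP = Vt/C + R·V̇ + PEEP.
R·V̇ = PIP − Vt/C − PEEP = 20.3 − 510/67.1 − 5 = 20.3 − 7.601 − 5 = 7.699 cmH2O.
R = 7.699 / 0.9667 = 7.964 cmH2O·s/L.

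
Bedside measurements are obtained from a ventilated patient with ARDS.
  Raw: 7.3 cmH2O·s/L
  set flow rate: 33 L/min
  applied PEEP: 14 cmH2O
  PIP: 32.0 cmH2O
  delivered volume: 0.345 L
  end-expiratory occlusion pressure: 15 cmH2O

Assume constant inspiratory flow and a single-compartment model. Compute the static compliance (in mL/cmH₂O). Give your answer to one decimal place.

Flow: 33 L/min ÷ 60 = 0.55 L/s.
Total PEEP = 15 cmH2O (set 14 + intrinsic 1); this is the baseline alveolar pressure.
Equation of motion (constant flow): PIP = Vt/C + R·V̇ + PEEP.
Vt/C = PIP − R·V̇ − PEEP = 32.0 − 7.3×0.55 − 15 = 32.0 − 4.015 − 15 = 12.985 cmH2O.
C = Vt / 12.985 = 345 / 12.985 = 26.569 mL/cmH2O.

26.6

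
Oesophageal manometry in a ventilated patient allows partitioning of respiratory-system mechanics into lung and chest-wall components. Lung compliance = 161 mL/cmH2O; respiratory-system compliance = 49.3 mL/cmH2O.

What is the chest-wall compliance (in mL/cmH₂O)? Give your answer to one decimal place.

71.1

1/Ccw = 1/Crs − 1/CL.
1/Ccw = 1/49.3 − 1/161 = 0.01407.
Ccw = 71.073 mL/cmH2O.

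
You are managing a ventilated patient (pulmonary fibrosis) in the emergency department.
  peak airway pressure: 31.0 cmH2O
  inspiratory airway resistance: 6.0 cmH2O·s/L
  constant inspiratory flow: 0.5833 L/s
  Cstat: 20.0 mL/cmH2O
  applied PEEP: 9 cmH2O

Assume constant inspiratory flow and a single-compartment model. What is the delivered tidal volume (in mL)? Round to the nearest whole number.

Equation of motion (constant flow): PIP = Vt/C + R·V̇ + PEEP.
Vt/C = PIP − R·V̇ − PEEP = 31.0 − 3.5 − 9 = 18.5 cmH2O.
Vt = C × 18.5 = 20.0 × 18.5 = 370.0 mL.

370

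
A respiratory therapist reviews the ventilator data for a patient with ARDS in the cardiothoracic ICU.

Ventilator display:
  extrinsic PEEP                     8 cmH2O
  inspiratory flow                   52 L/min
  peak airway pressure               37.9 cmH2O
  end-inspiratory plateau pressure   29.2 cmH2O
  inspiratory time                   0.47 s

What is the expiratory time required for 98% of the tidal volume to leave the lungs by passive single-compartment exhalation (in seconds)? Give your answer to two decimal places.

Flow: 52 L/min ÷ 60 = 0.8667 L/s.
Vt = flow × Ti = 0.8667 L/s × 0.47 s × 1000 mL/L = 407.35 mL.
R = (PIP − Pplat)/V̇ = (37.9 − 29.2) / 0.8667 = 8.7/0.8667 = 10.038 cmH2O·s/L.
C = Vt/(Pplat − PEEP) = 407.35 / (29.2 − 8) = 407.35/21.2 = 19.215 mL/cmH2O.
τ = R × C = 10.038 × 0.01922 L/cmH2O = 0.1929 s.
t = −τ·ln(1 − 0.98) = −0.1929·ln(0.02) = 0.7546 s.

0.75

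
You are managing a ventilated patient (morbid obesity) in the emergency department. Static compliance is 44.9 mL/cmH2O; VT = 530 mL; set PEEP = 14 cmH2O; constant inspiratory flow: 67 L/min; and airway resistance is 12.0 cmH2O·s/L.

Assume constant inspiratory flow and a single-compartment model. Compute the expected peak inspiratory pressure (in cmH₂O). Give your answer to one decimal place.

Flow: 67 L/min ÷ 60 = 1.1167 L/s.
Equation of motion (constant flow): PIP = Vt/C + R·V̇ + PEEP.
PIP = 530/44.9 + 12.0×1.1167 + 14 = 11.804 + 13.4 + 14 = 39.204 cmH2O.

39.2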